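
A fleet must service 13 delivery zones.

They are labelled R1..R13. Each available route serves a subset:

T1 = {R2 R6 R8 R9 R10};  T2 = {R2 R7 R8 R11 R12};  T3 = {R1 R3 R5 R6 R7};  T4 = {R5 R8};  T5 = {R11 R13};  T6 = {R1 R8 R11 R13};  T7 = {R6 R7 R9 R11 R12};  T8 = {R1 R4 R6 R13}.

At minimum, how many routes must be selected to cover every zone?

T1 and T3 and T7 and T8 together: T1 ∪ T3 ∪ T7 ∪ T8 = {R1, R2, R3, R4, R5, R6, R7, R8, R9, R10, R11, R12, R13} — every zone is covered.
No 3 of the 8 routes cover everything (all 56 combinations miss at least one zone), so 4 is optimal.

4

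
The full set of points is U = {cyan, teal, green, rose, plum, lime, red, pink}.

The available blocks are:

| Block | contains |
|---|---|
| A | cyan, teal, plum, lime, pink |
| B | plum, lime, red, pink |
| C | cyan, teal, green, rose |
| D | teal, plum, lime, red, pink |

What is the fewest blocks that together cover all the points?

2

B and C cover everything between them: the union {cyan, teal, green, rose, plum, lime, red, pink} is all of U.
No single block has all 8 points (the largest, A, has 5), so 2 is optimal.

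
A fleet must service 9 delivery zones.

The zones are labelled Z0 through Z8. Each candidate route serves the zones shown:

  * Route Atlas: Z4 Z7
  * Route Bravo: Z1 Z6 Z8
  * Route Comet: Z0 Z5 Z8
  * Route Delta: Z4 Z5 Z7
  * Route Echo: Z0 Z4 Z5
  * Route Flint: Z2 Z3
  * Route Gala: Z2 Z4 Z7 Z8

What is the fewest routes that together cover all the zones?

Bravo and Comet and Flint and Gala together: Bravo ∪ Comet ∪ Flint ∪ Gala = {Z0, Z1, Z2, Z3, Z4, Z5, Z6, Z7, Z8} — every zone is covered.
Only Flint contains Z3, so Flint is forced; the remaining 7 zones need at least 3 more routes (each remaining route adds at most 3) — so at least 4 routes are needed, and 4 is optimal.

4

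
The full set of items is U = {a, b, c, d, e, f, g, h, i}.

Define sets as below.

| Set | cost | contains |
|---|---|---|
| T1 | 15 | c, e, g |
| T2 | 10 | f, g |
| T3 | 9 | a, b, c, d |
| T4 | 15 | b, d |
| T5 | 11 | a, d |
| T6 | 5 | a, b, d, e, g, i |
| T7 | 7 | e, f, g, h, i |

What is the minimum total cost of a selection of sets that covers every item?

16

T3, T7 together cover every item (T3 ∪ T7 = {a, b, c, d, e, f, g, h, i}); total cost 9 + 7 = 16.
The greedy pick T6, T7, T3 costs 21; no covering selection beats 16.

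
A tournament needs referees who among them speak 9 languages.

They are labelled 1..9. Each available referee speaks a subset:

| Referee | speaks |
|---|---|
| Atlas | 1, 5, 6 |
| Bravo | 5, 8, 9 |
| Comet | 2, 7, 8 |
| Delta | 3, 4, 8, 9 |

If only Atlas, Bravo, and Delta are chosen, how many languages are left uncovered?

Union of Atlas, Bravo, Delta = {1, 3, 4, 5, 6, 8, 9}.
Not covered: 2, 7 — 2 languages.

2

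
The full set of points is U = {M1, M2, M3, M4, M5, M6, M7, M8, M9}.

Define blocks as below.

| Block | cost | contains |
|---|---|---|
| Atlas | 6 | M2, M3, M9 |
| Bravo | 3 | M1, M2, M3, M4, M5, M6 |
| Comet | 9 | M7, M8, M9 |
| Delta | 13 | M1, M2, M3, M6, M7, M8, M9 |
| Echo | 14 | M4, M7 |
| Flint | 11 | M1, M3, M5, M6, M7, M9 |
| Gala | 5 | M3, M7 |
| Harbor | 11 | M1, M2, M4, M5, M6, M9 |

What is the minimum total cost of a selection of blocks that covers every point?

12

Bravo, Comet together cover every point (Bravo ∪ Comet = {M1, M2, M3, M4, M5, M6, M7, M8, M9}); total cost 3 + 9 = 12.
No covering selection has total cost below 12.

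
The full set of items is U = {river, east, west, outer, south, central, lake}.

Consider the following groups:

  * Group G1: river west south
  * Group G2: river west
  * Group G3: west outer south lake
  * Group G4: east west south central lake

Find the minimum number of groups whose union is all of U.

G2 and G3 and G4 together: G2 ∪ G3 ∪ G4 = {river, east, west, outer, south, central, lake} — every item is covered.
Only G4 contains east, so G4 is forced; the remaining 2 items need at least 2 more groups (each remaining group adds at most 1) — so at least 3 groups are needed, and 3 is optimal.

3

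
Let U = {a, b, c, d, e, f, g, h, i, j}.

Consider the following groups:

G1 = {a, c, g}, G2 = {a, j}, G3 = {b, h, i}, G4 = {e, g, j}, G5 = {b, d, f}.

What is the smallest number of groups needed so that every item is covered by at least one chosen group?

Take {G1, G3, G4, G5}. Their union is {a, b, c, d, e, f, g, h, i, j}, which is all 10 items.
Each group has at most 3 items, and 3·3 = 9 < 10 — so at least 4 groups are needed, and 4 is optimal.

4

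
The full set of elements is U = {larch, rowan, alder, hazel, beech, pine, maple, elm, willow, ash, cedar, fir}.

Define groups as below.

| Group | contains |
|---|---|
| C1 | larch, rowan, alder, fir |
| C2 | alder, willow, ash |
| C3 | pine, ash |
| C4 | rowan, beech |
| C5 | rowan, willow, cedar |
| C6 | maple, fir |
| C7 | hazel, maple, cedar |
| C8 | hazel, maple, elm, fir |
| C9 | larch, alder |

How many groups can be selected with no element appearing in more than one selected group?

4

C3, C4, C8, C9 are pairwise disjoint (C3={pine,ash}; C4={rowan,beech}; C8={hazel,maple,elm,fir}; C9={larch,alder}).
Every remaining group overlaps one of these, and no 5 of the listed groups are pairwise disjoint, so 4 is the maximum.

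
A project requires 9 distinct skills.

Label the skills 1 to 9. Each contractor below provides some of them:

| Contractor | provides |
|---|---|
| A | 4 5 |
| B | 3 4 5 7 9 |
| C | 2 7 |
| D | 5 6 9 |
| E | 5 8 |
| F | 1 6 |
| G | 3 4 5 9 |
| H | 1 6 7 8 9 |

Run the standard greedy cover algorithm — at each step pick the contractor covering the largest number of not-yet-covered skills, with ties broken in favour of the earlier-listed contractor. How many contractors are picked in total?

3

Greedy: pick B (covers 5 new) → pick H (covers 3 new) → pick C (covers 1 new). Total picks: 3.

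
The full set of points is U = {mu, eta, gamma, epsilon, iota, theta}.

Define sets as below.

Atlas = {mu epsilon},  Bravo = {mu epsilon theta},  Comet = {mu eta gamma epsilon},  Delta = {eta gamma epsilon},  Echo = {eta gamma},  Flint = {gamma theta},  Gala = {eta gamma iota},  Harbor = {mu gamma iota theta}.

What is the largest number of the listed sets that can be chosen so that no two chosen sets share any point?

2

Atlas, Gala are pairwise disjoint (Atlas={mu,epsilon}; Gala={eta,gamma,iota}).
Every remaining set overlaps one of these, and no 3 of the listed sets are pairwise disjoint, so 2 is the maximum.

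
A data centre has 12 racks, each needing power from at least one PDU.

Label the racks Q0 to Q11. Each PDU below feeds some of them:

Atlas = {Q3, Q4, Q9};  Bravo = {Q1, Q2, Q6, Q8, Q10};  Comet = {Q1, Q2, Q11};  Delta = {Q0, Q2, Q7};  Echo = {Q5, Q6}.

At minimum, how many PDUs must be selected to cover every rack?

5

Take {Atlas, Bravo, Comet, Delta, Echo}. Their union is {Q0, Q1, Q2, Q3, Q4, Q5, Q6, Q7, Q8, Q9, Q10, Q11}, which is all 12 racks.
No 4 of the 5 PDUs cover everything (all 5 combinations miss at least one rack), so 5 is optimal.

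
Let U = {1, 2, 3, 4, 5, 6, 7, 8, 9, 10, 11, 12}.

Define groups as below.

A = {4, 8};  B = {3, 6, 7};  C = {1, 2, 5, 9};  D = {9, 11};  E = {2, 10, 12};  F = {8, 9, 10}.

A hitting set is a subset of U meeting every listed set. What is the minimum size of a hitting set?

4

H = {2, 3, 8, 11} meets every group (each contains at least one member of H), and |H| = 4.
The groups A, B, D, E are pairwise disjoint, so any hitting set needs a separate item for each — at least 4. Hence 4 is optimal.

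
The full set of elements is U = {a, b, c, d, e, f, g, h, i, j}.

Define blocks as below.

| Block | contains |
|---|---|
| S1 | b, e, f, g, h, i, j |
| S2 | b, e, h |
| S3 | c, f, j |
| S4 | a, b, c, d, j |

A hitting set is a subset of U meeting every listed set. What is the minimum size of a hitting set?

The 2 elements {b, f} hit every block.
The blocks S2, S3 are pairwise disjoint, so any hitting set needs a separate element for each — at least 2. Hence 2 is optimal.

2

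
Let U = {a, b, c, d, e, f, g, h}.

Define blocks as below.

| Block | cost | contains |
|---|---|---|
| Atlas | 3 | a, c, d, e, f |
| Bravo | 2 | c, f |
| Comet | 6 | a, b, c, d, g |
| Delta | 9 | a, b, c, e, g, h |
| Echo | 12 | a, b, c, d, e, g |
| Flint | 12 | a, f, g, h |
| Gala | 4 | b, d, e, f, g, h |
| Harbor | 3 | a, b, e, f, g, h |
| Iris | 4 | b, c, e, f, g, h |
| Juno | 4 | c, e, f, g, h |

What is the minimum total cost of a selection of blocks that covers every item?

6

Atlas, Harbor together cover every item (Atlas ∪ Harbor = {a, b, c, d, e, f, g, h}); total cost 3 + 3 = 6.
No covering selection has total cost below 6.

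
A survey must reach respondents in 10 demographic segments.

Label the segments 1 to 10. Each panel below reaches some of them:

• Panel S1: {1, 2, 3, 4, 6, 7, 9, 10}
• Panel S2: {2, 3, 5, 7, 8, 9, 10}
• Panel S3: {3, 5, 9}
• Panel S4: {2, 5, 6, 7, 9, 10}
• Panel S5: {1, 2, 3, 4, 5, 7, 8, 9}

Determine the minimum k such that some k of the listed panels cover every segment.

2

Take {S1, S2}. Their union is {1, 2, 3, 4, 5, 6, 7, 8, 9, 10}, which is all 10 segments.
No single panel has all 10 segments (the largest, S1, has 8), so 2 is optimal.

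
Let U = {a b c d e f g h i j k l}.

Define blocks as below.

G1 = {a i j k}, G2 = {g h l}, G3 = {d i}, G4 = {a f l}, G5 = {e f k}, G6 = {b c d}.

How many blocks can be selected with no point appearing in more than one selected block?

G2, G5, G6 are pairwise disjoint (G2={g,h,l}; G5={e,f,k}; G6={b,c,d}).
Every remaining block overlaps one of these, and no 4 of the listed blocks are pairwise disjoint, so 3 is the maximum.

3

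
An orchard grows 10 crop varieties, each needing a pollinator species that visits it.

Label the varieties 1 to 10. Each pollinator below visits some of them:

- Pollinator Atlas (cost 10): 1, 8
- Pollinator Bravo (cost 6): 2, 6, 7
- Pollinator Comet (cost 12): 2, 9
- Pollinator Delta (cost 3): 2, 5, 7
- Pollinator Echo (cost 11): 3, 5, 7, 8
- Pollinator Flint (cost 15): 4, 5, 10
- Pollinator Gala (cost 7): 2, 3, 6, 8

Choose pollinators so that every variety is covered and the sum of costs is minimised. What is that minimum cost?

47

Atlas, Comet, Delta, Flint, Gala together cover every variety (Atlas ∪ Comet ∪ Delta ∪ Flint ∪ Gala = {1, 2, 3, 4, 5, 6, 7, 8, 9, 10}); total cost 10 + 12 + 3 + 15 + 7 = 47.
No covering selection has total cost below 47.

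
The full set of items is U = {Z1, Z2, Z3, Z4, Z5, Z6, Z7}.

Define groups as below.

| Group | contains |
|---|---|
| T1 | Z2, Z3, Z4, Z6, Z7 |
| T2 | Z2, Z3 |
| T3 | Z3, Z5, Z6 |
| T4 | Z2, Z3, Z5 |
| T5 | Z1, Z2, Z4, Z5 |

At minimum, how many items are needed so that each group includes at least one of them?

H = {Z2, Z6} meets every group (each contains at least one member of H), and |H| = 2.
No single item lies in every group, so at least 2 are needed and 2 is optimal.

2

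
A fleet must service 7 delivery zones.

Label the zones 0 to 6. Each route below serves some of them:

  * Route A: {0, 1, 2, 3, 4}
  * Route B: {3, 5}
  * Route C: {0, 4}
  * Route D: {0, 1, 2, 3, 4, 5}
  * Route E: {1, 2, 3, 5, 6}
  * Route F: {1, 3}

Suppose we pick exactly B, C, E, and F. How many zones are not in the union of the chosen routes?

Union of B, C, E, F = {0, 1, 2, 3, 4, 5, 6} — that's every zone, so 0 are uncovered.

0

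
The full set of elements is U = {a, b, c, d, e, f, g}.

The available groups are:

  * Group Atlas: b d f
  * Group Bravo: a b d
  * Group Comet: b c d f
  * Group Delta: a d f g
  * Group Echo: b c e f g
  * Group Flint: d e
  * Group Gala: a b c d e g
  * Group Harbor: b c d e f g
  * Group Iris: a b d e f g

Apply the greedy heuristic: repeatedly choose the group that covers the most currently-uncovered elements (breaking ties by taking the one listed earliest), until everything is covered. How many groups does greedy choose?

Greedy: pick Gala (covers 6 new) → pick Atlas (covers 1 new). Total picks: 2.

2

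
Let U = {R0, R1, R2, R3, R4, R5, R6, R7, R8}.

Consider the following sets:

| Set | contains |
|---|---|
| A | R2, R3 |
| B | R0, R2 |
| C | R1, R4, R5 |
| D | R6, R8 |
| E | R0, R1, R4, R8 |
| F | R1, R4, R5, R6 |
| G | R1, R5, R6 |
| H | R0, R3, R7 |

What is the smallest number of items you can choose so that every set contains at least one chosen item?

4

T = {R0, R2, R4, R6} meets every set (each contains at least one member of T), and |T| = 4.
No choice of 3 items meets every set, so 4 is the minimum.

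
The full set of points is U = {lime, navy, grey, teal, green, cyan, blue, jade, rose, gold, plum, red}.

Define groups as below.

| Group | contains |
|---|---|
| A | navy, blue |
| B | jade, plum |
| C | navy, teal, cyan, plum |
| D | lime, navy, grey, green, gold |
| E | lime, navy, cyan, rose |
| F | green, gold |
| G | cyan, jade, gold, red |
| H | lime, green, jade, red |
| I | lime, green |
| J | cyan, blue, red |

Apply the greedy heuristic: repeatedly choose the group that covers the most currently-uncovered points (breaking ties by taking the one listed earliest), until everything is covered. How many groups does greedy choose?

5

Greedy: pick D (covers 5 new) → pick C (covers 3 new) → pick G (covers 2 new) → pick A (covers 1 new) → pick E (covers 1 new). Total picks: 5.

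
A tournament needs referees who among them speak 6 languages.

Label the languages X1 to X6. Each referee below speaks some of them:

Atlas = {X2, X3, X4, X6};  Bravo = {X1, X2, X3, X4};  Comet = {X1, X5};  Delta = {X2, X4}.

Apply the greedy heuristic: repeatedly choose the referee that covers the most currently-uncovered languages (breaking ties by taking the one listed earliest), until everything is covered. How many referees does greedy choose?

2

Greedy: pick Atlas (covers 4 new) → pick Comet (covers 2 new). Total picks: 2.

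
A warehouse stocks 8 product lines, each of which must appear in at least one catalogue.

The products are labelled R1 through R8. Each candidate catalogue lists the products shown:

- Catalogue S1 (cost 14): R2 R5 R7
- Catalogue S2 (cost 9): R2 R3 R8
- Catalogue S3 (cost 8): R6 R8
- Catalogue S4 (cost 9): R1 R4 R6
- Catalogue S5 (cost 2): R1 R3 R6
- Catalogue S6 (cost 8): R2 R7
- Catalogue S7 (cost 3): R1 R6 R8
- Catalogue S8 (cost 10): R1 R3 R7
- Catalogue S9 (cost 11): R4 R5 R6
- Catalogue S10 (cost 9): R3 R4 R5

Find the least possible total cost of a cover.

20

S6, S7, S10 together cover every product (S6 ∪ S7 ∪ S10 = {R1, R2, R3, R4, R5, R6, R7, R8}); total cost 8 + 3 + 9 = 20.
The greedy pick S5, S7, S6, S10 costs 22; no covering selection beats 20.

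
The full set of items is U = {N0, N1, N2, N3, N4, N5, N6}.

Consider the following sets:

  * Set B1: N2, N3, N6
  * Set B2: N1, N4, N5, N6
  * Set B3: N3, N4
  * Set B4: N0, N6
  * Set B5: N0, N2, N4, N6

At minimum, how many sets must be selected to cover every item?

B1 and B2 and B5 together: B1 ∪ B2 ∪ B5 = {N0, N1, N2, N3, N4, N5, N6} — every item is covered.
Only B2 contains N1, so B2 is forced; the remaining 3 items need at least 2 more sets (each remaining set adds at most 2) — so at least 3 sets are needed, and 3 is optimal.

3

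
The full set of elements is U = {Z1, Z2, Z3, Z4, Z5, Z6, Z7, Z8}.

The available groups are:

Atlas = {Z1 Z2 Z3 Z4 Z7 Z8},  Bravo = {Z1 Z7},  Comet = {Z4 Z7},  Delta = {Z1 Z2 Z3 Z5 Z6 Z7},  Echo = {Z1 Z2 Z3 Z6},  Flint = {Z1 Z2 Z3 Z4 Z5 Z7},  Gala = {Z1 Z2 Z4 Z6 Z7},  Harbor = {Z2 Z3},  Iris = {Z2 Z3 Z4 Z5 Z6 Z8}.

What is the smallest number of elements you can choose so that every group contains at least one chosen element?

2

The 2 elements {Z2, Z7} hit every group.
The groups Bravo, Harbor are pairwise disjoint, so any hitting set needs a separate element for each — at least 2. Hence 2 is optimal.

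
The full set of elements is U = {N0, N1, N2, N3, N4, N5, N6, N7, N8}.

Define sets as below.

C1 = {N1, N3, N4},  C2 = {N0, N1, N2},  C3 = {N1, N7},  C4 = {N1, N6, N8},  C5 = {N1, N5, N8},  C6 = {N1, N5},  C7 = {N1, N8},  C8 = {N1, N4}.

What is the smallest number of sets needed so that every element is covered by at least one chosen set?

C1 and C2 and C3 and C4 and C6 together: C1 ∪ C2 ∪ C3 ∪ C4 ∪ C6 = {N0, N1, N2, N3, N4, N5, N6, N7, N8} — every element is covered.
Only C3 contains N7, so C3 is forced; the remaining 7 elements need at least 4 more sets (each remaining set adds at most 2) — so at least 5 sets are needed, and 5 is optimal.

5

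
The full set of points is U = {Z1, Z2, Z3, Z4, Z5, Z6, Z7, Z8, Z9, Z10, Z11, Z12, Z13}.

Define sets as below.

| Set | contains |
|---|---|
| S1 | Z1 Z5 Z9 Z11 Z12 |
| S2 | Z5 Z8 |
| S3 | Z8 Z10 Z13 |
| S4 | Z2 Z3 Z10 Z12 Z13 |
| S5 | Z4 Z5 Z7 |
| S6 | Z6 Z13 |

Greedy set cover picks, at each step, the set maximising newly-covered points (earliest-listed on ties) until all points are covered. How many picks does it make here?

Greedy: pick S1 (covers 5 new) → pick S4 (covers 4 new) → pick S5 (covers 2 new) → pick S2 (covers 1 new) → pick S6 (covers 1 new). Total picks: 5.

5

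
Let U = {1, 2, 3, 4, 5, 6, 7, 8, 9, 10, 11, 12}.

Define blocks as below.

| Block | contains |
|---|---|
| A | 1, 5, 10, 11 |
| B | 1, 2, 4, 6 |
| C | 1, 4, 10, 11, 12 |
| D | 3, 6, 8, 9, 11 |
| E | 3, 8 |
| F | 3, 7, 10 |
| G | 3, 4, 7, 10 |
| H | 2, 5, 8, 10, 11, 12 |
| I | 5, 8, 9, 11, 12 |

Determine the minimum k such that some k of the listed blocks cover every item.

Take {B, F, I}. Their union is {1, 2, 3, 4, 5, 6, 7, 8, 9, 10, 11, 12}, which is all 12 items.
No 2 of the 9 blocks cover everything (all 36 combinations miss at least one item), so 3 is optimal.

3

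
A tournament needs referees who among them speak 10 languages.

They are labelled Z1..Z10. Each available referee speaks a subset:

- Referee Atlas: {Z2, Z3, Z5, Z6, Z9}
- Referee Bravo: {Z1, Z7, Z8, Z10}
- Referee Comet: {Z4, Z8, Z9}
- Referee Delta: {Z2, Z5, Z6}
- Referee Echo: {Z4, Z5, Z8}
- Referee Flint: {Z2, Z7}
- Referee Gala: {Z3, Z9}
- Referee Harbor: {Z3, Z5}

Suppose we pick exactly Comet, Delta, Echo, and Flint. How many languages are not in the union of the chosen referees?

Union of Comet, Delta, Echo, Flint = {Z2, Z4, Z5, Z6, Z7, Z8, Z9}.
Not covered: Z1, Z3, Z10 — 3 languages.

3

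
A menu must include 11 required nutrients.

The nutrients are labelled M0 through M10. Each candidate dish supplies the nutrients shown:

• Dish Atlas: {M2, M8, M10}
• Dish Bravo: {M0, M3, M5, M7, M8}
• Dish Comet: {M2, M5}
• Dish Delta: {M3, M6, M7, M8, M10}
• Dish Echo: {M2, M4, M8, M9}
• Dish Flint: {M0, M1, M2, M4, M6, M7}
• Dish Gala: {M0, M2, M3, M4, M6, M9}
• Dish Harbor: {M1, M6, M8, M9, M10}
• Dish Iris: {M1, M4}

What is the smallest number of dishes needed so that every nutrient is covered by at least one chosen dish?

Take {Bravo, Gala, Harbor}. Their union is {M0, M1, M2, M3, M4, M5, M6, M7, M8, M9, M10}, which is all 11 nutrients.
No 2 of the 9 dishes cover everything (all 36 combinations miss at least one nutrient), so 3 is optimal.

3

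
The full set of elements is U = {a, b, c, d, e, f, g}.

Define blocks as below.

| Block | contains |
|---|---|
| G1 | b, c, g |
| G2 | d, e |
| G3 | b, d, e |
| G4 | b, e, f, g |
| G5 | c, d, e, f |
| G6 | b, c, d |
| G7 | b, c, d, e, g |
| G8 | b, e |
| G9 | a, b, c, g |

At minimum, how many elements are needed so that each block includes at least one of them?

2

H = {c, e} meets every block (each contains at least one member of H), and |H| = 2.
The blocks G2, G9 are pairwise disjoint, so any hitting set needs a separate element for each — at least 2. Hence 2 is optimal.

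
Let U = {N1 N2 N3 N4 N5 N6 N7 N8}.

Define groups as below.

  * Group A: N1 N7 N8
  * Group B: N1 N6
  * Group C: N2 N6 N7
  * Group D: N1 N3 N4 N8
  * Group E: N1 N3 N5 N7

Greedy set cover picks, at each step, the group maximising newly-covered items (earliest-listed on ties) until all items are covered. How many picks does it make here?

3

Greedy: pick D (covers 4 new) → pick C (covers 3 new) → pick E (covers 1 new). Total picks: 3.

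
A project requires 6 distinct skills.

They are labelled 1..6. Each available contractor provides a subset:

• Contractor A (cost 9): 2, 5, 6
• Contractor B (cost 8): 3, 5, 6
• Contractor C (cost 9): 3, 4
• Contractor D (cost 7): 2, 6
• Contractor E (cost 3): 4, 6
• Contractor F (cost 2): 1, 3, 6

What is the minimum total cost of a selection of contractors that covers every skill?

A, E, F together cover every skill (A ∪ E ∪ F = {1, 2, 3, 4, 5, 6}); total cost 9 + 3 + 2 = 14.
No covering selection has total cost below 14.

14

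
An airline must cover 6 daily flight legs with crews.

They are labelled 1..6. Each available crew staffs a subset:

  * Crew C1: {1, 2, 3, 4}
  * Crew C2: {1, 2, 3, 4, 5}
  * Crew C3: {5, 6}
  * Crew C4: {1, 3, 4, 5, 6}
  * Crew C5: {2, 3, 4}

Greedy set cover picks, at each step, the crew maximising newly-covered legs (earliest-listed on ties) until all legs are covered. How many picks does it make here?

Greedy: pick C2 (covers 5 new) → pick C3 (covers 1 new). Total picks: 2.

2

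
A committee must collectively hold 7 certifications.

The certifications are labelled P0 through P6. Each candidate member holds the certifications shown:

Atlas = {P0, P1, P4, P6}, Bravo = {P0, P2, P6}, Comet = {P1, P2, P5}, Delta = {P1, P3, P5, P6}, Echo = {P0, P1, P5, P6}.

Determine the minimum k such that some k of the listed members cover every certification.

3

Atlas and Comet and Delta together: Atlas ∪ Comet ∪ Delta = {P0, P1, P2, P3, P4, P5, P6} — every certification is covered.
Only Delta contains P3, so Delta is forced; the remaining 3 certifications need at least 2 more members (each remaining member adds at most 2) — so at least 3 members are needed, and 3 is optimal.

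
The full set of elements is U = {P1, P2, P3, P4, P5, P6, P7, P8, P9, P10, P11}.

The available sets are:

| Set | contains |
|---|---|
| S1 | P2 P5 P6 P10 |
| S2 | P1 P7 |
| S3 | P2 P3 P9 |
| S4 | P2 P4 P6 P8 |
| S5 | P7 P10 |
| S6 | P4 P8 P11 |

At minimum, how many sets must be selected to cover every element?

4

S1 and S2 and S3 and S6 together: S1 ∪ S2 ∪ S3 ∪ S6 = {P1, P2, P3, P4, P5, P6, P7, P8, P9, P10, P11} — every element is covered.
Only S2 contains P1, so S2 is forced; the remaining 9 elements need at least 3 more sets (each remaining set adds at most 4) — so at least 4 sets are needed, and 4 is optimal.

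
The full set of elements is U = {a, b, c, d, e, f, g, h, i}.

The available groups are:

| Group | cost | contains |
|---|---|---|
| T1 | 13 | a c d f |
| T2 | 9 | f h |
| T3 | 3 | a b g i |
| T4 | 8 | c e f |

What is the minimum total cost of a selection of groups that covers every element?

T1, T2, T3, T4 together cover every element (T1 ∪ T2 ∪ T3 ∪ T4 = {a, b, c, d, e, f, g, h, i}); total cost 13 + 9 + 3 + 8 = 33.
No covering selection has total cost below 33.

33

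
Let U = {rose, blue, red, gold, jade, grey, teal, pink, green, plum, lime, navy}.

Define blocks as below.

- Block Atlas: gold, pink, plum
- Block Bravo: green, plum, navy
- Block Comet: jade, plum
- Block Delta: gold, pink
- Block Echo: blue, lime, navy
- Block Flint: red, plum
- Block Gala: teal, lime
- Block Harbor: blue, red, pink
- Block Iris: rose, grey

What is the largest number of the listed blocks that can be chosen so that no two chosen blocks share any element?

Bravo, Gala, Harbor, Iris are pairwise disjoint (Bravo={green,plum,navy}; Gala={teal,lime}; Harbor={blue,red,pink}; Iris={rose,grey}).
Every remaining block overlaps one of these, and no 5 of the listed blocks are pairwise disjoint, so 4 is the maximum.

4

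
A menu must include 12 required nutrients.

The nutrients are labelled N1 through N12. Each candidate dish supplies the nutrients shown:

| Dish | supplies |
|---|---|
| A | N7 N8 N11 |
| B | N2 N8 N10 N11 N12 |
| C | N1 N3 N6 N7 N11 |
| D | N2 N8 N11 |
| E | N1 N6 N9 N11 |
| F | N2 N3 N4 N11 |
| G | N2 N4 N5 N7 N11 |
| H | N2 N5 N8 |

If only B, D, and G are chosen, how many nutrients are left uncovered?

Union of B, D, G = {N2, N4, N5, N7, N8, N10, N11, N12}.
Not covered: N1, N3, N6, N9 — 4 nutrients.

4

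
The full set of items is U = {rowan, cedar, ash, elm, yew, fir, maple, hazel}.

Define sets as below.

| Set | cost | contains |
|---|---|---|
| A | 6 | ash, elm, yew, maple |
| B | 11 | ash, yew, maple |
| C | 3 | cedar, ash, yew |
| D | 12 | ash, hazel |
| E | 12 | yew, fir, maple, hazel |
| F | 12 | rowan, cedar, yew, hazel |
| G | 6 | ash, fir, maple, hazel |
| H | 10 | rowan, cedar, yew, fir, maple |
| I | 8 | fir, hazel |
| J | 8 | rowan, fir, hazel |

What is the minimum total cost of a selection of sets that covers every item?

A, C, J together cover every item (A ∪ C ∪ J = {rowan, cedar, ash, elm, yew, fir, maple, hazel}); total cost 6 + 3 + 8 = 17.
The greedy pick C, G, A, J costs 23; no covering selection beats 17.

17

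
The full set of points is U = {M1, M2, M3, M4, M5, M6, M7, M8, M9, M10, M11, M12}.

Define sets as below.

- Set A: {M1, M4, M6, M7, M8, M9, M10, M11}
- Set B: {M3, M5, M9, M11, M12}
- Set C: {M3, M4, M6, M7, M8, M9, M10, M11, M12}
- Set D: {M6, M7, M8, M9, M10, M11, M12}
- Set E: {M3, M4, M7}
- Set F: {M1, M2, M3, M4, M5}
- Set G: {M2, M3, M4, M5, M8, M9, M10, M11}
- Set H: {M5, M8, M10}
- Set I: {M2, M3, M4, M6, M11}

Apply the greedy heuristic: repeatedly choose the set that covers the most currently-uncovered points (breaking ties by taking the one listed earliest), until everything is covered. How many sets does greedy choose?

Greedy: pick C (covers 9 new) → pick F (covers 3 new). Total picks: 2.

2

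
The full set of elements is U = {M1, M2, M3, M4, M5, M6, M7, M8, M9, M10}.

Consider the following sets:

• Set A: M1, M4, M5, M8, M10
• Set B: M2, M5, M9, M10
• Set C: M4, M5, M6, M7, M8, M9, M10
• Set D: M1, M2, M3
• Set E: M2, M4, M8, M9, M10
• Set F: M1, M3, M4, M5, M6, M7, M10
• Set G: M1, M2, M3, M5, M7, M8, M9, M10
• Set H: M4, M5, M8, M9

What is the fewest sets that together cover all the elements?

C and G together: C ∪ G = {M1, M2, M3, M4, M5, M6, M7, M8, M9, M10} — every element is covered.
No single set has all 10 elements (the largest, G, has 8), so 2 is optimal.

2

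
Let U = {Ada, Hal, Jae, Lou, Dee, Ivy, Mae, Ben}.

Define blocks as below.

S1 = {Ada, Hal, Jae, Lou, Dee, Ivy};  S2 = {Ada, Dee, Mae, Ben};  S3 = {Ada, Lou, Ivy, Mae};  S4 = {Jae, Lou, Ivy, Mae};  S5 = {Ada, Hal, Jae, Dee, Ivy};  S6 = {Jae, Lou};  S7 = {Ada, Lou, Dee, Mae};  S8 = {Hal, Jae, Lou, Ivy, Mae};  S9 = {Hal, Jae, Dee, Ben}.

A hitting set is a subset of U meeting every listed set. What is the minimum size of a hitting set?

2

The 2 elements {Jae, Mae} hit every block.
The blocks S3, S9 are pairwise disjoint, so any hitting set needs a separate element for each — at least 2. Hence 2 is optimal.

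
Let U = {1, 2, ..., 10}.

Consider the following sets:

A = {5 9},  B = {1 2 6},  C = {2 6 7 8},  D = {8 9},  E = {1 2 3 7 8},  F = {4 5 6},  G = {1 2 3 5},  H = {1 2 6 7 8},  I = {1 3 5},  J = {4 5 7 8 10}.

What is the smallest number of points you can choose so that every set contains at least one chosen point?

3

T = {2, 5, 8} meets every set (each contains at least one member of T), and |T| = 3.
No choice of 2 points meets every set, so 3 is the minimum.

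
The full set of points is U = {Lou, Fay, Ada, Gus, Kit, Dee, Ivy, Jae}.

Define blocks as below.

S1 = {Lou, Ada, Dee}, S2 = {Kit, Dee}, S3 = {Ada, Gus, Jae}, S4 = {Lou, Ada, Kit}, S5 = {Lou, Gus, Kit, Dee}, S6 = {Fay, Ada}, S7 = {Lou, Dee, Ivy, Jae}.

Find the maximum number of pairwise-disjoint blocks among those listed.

2

S6, S7 are pairwise disjoint (S6={Fay,Ada}; S7={Lou,Dee,Ivy,Jae}).
Every remaining block overlaps one of these, and no 3 of the listed blocks are pairwise disjoint, so 2 is the maximum.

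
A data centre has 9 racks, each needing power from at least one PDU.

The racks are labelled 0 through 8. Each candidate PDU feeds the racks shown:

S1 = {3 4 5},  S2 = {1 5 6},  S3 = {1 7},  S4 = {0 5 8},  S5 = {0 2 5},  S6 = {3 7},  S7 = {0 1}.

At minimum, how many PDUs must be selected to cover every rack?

5

S1 and S2 and S3 and S4 and S5 together: S1 ∪ S2 ∪ S3 ∪ S4 ∪ S5 = {0, 1, 2, 3, 4, 5, 6, 7, 8} — every rack is covered.
No 4 of the 7 PDUs cover everything (all 35 combinations miss at least one rack), so 5 is optimal.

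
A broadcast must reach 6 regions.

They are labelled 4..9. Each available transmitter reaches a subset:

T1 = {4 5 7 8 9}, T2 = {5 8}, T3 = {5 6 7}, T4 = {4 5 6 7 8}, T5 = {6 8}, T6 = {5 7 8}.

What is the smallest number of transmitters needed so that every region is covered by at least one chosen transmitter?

T1 and T5 together: T1 ∪ T5 = {4, 5, 6, 7, 8, 9} — every region is covered.
No single transmitter has all 6 regions (the largest, T1, has 5), so 2 is optimal.

2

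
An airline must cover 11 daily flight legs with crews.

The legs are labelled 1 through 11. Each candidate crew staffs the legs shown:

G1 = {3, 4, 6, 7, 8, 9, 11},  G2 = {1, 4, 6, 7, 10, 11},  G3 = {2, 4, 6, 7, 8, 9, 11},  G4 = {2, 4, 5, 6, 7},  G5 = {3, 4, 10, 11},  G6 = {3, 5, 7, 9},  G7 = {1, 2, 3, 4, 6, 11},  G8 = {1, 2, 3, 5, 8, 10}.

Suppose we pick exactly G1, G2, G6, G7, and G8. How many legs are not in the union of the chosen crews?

Union of G1, G2, G6, G7, G8 = {1, 2, 3, 4, 5, 6, 7, 8, 9, 10, 11} — that's every leg, so 0 are uncovered.

0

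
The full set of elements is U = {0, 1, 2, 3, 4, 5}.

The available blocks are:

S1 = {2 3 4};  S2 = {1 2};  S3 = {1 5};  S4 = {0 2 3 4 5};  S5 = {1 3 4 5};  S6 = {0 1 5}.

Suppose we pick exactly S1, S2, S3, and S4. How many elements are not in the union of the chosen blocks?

Union of S1, S2, S3, S4 = {0, 1, 2, 3, 4, 5} — that's every element, so 0 are uncovered.

0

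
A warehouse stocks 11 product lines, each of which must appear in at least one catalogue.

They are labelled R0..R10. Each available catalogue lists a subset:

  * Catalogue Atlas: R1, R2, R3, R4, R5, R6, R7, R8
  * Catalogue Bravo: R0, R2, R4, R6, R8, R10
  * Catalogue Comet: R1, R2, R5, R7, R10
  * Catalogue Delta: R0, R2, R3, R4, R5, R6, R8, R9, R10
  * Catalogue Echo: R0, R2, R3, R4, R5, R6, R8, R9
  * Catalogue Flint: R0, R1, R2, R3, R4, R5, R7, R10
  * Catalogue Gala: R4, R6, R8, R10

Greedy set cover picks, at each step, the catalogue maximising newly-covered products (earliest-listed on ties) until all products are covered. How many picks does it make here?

Greedy: pick Delta (covers 9 new) → pick Atlas (covers 2 new). Total picks: 2.

2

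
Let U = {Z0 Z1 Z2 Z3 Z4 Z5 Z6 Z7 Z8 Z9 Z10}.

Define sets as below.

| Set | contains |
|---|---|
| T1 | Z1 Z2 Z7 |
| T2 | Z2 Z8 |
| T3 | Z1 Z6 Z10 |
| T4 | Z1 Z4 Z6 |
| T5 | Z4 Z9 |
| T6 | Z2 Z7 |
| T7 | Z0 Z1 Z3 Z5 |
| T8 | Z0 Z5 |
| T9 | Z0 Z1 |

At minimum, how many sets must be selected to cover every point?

Take {T2, T3, T5, T6, T7}. Their union is {Z0, Z1, Z2, Z3, Z4, Z5, Z6, Z7, Z8, Z9, Z10}, which is all 11 points.
Only T7 contains Z3, so T7 is forced; the remaining 7 points need at least 4 more sets (each remaining set adds at most 2) — so at least 5 sets are needed, and 5 is optimal.

5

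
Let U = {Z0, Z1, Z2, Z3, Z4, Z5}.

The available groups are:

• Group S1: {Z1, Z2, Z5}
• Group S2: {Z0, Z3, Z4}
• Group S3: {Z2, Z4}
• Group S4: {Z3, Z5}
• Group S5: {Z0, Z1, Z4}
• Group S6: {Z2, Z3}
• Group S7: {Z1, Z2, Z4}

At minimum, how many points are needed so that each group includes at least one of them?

3

H = {Z3, Z4, Z5} meets every group (each contains at least one member of H), and |H| = 3.
No choice of 2 points meets every group, so 3 is the minimum.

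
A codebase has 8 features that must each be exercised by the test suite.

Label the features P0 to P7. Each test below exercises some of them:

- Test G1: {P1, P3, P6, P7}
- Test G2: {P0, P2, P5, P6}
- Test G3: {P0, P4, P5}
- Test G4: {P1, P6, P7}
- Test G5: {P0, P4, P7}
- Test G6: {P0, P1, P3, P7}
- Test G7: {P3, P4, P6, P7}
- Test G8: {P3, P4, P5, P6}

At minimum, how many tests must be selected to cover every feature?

Take {G2, G6, G8}. Their union is {P0, P1, P2, P3, P4, P5, P6, P7}, which is all 8 features.
Only G2 contains P2, so G2 is forced; the remaining 4 features need at least 2 more tests (each remaining test adds at most 3) — so at least 3 tests are needed, and 3 is optimal.

3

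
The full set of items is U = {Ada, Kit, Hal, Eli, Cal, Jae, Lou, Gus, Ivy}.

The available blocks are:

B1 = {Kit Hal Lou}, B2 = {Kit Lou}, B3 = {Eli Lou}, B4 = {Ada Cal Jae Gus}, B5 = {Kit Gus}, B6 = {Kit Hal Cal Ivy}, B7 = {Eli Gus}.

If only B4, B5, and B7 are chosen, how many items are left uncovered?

Union of B4, B5, B7 = {Ada, Kit, Eli, Cal, Jae, Gus}.
Not covered: Hal, Lou, Ivy — 3 items.

3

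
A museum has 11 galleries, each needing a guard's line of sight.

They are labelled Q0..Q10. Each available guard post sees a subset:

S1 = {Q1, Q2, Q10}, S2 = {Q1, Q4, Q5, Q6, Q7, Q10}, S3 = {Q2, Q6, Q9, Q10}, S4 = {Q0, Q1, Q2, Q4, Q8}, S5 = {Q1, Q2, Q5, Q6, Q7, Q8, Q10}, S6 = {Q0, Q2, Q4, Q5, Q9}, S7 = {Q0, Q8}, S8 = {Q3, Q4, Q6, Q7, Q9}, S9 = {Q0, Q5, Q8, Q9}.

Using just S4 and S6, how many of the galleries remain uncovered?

4

Union of S4, S6 = {Q0, Q1, Q2, Q4, Q5, Q8, Q9}.
Not covered: Q3, Q6, Q7, Q10 — 4 galleries.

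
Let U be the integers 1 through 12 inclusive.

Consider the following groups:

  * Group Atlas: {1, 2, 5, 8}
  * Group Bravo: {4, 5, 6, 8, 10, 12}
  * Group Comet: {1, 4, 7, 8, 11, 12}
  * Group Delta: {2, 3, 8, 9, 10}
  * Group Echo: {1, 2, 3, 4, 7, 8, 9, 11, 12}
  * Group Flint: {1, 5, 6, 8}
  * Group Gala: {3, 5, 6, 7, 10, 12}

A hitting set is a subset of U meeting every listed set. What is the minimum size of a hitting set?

2

H = {8, 10} meets every group (each contains at least one member of H), and |H| = 2.
No single item lies in every group, so at least 2 are needed and 2 is optimal.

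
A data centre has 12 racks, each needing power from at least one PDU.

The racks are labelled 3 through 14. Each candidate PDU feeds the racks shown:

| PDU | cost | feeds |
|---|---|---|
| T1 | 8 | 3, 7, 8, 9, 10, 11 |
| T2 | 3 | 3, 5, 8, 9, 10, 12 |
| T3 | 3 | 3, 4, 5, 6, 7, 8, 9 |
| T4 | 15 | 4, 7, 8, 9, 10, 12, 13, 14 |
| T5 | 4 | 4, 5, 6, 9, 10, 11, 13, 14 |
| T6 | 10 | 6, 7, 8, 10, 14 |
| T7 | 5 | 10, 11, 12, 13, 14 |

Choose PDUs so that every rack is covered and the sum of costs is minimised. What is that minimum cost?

T3, T7 together cover every rack (T3 ∪ T7 = {3, 4, 5, 6, 7, 8, 9, 10, 11, 12, 13, 14}); total cost 3 + 5 = 8.
The greedy pick T3, T5, T2 costs 10; no covering selection beats 8.

8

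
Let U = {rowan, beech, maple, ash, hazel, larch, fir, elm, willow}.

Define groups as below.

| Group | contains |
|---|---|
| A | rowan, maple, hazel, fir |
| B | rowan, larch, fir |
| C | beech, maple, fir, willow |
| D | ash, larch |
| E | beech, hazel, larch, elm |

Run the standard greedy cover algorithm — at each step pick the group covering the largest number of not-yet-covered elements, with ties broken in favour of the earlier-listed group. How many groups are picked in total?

4

Greedy: pick A (covers 4 new) → pick E (covers 3 new) → pick C (covers 1 new) → pick D (covers 1 new). Total picks: 4.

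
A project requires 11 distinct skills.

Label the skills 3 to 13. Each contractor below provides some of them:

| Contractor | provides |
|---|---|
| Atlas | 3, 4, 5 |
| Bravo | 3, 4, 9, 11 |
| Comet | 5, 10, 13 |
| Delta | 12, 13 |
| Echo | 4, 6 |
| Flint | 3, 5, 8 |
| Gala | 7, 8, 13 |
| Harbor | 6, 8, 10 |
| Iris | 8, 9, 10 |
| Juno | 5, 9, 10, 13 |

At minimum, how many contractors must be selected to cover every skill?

Bravo and Comet and Delta and Echo and Gala together: Bravo ∪ Comet ∪ Delta ∪ Echo ∪ Gala = {3, 4, 5, 6, 7, 8, 9, 10, 11, 12, 13} — every skill is covered.
No 4 of the 10 contractors cover everything (all 210 combinations miss at least one skill), so 5 is optimal.

5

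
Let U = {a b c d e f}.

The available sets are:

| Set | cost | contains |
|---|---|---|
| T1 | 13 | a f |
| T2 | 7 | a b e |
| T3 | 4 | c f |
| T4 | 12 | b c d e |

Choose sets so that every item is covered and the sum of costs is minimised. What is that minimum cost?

T2, T3, T4 together cover every item (T2 ∪ T3 ∪ T4 = {a, b, c, d, e, f}); total cost 7 + 4 + 12 = 23.
No covering selection has total cost below 23.

23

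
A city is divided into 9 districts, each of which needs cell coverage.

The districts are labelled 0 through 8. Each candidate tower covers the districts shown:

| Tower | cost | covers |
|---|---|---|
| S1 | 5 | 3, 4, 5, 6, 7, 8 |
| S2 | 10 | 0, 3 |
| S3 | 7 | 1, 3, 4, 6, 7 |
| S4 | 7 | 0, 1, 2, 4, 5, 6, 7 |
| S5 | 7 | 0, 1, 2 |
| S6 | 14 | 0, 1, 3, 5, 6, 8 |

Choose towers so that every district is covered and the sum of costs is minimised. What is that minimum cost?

S1, S5 together cover every district (S1 ∪ S5 = {0, 1, 2, 3, 4, 5, 6, 7, 8}); total cost 5 + 7 = 12.
No covering selection has total cost below 12.

12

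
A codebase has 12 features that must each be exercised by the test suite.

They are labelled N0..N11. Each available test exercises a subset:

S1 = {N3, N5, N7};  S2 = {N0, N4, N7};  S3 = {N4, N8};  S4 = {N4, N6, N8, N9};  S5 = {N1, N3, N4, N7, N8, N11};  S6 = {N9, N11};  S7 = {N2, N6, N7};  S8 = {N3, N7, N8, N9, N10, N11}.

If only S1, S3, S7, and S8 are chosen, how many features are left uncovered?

Union of S1, S3, S7, S8 = {N2, N3, N4, N5, N6, N7, N8, N9, N10, N11}.
Not covered: N0, N1 — 2 features.

2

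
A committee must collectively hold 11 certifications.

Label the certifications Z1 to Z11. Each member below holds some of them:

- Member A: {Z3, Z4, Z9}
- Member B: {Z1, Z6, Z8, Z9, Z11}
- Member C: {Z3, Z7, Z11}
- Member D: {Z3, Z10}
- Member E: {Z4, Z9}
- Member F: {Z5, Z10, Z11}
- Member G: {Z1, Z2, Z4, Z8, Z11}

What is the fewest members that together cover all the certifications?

4

Take {B, C, F, G}. Their union is {Z1, Z2, Z3, Z4, Z5, Z6, Z7, Z8, Z9, Z10, Z11}, which is all 11 certifications.
Only G contains Z2, so G is forced; the remaining 6 certifications need at least 3 more members (each remaining member adds at most 2) — so at least 4 members are needed, and 4 is optimal.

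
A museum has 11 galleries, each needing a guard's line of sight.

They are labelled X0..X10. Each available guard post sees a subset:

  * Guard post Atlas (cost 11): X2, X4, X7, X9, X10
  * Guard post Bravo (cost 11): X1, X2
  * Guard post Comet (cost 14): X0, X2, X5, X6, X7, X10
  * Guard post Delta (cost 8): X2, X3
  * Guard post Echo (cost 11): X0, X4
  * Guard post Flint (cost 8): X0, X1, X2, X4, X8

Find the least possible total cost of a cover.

Atlas, Comet, Delta, Flint together cover every gallery (Atlas ∪ Comet ∪ Delta ∪ Flint = {X0, X1, X2, X3, X4, X5, X6, X7, X8, X9, X10}); total cost 11 + 14 + 8 + 8 = 41.
No covering selection has total cost below 41.

41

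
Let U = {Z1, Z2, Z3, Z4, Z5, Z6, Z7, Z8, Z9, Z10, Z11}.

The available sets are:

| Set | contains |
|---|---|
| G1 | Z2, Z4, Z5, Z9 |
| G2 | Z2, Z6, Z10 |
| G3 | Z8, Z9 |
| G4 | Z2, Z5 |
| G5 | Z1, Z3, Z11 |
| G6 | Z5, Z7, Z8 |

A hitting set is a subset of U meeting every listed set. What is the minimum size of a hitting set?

3

The 3 items {Z1, Z2, Z8} hit every set.
The sets G2, G3, G5 are pairwise disjoint, so any hitting set needs a separate item for each — at least 3. Hence 3 is optimal.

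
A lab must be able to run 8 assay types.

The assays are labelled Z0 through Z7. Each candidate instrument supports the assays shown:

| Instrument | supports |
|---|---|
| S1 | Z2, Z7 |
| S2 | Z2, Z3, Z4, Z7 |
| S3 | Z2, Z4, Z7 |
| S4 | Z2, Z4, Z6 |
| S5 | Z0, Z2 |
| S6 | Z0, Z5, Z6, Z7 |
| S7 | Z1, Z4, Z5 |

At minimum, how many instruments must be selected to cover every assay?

3

S2 and S6 and S7 together: S2 ∪ S6 ∪ S7 = {Z0, Z1, Z2, Z3, Z4, Z5, Z6, Z7} — every assay is covered.
Only S7 contains Z1, so S7 is forced; the remaining 5 assays need at least 2 more instruments (each remaining instrument adds at most 3) — so at least 3 instruments are needed, and 3 is optimal.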